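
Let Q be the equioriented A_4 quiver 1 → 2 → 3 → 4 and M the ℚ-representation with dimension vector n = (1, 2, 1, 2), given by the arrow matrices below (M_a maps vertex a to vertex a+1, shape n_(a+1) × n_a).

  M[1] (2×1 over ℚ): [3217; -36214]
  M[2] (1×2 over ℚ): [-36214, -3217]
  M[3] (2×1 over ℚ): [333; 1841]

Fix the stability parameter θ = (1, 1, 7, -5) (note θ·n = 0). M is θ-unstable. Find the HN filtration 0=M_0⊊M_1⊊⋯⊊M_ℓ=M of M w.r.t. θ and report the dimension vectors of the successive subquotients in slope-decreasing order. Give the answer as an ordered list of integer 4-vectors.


Via rank(M_{q-1}∘⋯∘M_p): M ≅ I[1,2], I[2,4], I[4,4].
μ_θ-semistable layers: μ^(1)=1; μ^(2)=-5

((1, 2, 1, 1); (0, 0, 0, 1))


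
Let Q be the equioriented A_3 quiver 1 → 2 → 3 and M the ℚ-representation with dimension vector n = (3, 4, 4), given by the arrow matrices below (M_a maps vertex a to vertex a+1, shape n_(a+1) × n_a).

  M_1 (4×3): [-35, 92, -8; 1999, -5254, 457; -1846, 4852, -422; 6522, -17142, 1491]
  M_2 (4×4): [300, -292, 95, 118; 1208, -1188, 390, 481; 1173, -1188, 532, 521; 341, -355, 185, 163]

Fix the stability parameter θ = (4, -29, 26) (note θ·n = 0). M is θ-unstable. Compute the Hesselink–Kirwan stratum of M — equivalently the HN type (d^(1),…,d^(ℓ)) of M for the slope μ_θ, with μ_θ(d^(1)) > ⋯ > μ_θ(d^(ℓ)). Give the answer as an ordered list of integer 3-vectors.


Via rank(M_{q-1}∘⋯∘M_p): M ≅ I[1,1], I[1,3]^2, I[2,3]^2.
μ_θ-semistable layers: μ^(1)=26; μ^(2)=4; μ^(3)=-25/2; μ^(4)=-29

((0, 0, 4); (1, 0, 0); (2, 2, 0); (0, 2, 0))


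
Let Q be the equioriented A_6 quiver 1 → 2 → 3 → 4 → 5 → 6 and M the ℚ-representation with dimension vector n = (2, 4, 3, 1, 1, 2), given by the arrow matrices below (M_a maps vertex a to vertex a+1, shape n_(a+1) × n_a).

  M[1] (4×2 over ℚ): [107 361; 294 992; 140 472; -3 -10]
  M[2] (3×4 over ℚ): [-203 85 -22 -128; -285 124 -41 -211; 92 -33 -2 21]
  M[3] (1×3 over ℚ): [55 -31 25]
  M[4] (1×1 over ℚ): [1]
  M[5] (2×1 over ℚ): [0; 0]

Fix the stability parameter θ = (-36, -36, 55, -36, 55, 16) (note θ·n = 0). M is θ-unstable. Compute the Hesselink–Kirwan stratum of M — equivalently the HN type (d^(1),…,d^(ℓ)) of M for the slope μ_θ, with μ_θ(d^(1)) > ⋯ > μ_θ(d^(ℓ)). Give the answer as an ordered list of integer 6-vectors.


Via rank(M_{q-1}∘⋯∘M_p): M ≅ I[1,3], I[1,5], I[2,2], I[2,3], I[6,6]^2.
μ_θ-semistable layers: μ^(1)=55; μ^(2)=16; μ^(3)=19/2; μ^(4)=-36

((0, 0, 2, 0, 1, 0); (0, 0, 0, 0, 0, 2); (0, 0, 1, 1, 0, 0); (2, 4, 0, 0, 0, 0))


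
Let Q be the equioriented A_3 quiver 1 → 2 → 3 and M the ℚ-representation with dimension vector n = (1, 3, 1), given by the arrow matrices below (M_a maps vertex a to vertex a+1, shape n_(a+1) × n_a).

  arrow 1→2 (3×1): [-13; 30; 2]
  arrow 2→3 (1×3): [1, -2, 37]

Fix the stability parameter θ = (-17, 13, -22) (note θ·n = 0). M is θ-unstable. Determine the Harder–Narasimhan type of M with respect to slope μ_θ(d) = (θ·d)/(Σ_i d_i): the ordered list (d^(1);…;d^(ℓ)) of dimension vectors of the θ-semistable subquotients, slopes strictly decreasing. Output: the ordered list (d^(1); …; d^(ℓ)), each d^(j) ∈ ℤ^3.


Barcode: M ≅ I[1,3], I[2,2]^2. HN layers by μ_θ (3 steps, strictly decreasing):
  μ^(1)=13; μ^(2)=-9/2; μ^(3)=-17

((0, 2, 0); (0, 1, 1); (1, 0, 0))


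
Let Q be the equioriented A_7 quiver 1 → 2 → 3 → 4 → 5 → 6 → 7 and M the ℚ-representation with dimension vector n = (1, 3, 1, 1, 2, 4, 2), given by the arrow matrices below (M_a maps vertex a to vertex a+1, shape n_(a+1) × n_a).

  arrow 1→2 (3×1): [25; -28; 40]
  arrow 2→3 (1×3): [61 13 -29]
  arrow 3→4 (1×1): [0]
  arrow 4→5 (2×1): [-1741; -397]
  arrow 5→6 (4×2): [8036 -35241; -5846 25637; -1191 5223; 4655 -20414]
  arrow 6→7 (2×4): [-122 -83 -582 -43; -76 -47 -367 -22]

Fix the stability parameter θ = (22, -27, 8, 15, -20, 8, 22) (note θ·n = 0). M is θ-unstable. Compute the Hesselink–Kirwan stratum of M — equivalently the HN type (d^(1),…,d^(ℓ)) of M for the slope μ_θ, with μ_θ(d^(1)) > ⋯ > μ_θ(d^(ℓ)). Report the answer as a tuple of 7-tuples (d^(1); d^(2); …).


Barcode: M ≅ I[1,3], I[2,2]^2, I[4,7], I[5,7], I[6,6]^2. HN layers by μ_θ (5 steps, strictly decreasing):
  μ^(1)=22; μ^(2)=8; μ^(3)=-5/2; μ^(4)=-20; μ^(5)=-27

((0, 0, 0, 0, 0, 0, 2); (0, 0, 1, 0, 0, 4, 0); (1, 1, 0, 1, 1, 0, 0); (0, 0, 0, 0, 1, 0, 0); (0, 2, 0, 0, 0, 0, 0))


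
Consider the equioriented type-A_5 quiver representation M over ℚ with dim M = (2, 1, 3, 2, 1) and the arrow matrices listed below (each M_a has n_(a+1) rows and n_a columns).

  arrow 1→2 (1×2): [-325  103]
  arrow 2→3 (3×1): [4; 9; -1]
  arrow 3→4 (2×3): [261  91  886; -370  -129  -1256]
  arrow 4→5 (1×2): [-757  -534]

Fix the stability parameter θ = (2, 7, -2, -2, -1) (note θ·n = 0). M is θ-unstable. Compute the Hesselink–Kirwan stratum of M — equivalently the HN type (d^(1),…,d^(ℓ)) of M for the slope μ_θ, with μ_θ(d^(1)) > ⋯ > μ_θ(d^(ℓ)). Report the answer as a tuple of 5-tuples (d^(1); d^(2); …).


Via rank(M_{q-1}∘⋯∘M_p): M ≅ I[1,1], I[1,5], I[3,3], I[3,4].
μ_θ-semistable layers: μ^(1)=2; μ^(2)=4/5; μ^(3)=-2

((1, 0, 0, 0, 0); (1, 1, 1, 1, 1); (0, 0, 2, 1, 0))


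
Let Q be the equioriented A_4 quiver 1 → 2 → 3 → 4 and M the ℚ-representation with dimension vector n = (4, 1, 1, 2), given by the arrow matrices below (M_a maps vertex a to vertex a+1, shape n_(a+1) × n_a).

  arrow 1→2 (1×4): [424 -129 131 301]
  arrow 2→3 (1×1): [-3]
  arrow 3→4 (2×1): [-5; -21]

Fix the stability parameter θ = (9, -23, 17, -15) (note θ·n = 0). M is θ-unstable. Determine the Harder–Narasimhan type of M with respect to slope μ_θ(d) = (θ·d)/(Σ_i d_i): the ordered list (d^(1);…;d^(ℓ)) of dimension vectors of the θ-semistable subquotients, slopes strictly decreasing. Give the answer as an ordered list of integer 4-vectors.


Barcode: M ≅ I[1,1]^3, I[1,4], I[4,4]. HN layers by μ_θ (4 steps, strictly decreasing):
  μ^(1)=9; μ^(2)=1; μ^(3)=-7; μ^(4)=-15

((3, 0, 0, 0); (0, 0, 1, 1); (1, 1, 0, 0); (0, 0, 0, 1))


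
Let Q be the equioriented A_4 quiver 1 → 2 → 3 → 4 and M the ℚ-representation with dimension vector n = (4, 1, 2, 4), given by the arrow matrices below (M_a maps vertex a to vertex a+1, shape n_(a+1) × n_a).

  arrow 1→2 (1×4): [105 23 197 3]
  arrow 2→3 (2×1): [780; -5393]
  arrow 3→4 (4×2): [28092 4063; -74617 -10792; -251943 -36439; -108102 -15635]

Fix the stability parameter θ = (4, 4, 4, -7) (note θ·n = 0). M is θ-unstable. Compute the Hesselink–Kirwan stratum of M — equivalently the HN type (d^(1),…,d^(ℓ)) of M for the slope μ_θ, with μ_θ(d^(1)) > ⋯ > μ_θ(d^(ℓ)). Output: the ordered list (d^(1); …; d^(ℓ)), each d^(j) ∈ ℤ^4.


Via rank(M_{q-1}∘⋯∘M_p): M ≅ I[1,1]^3, I[1,4], I[3,4], I[4,4]^2.
μ_θ-semistable layers: μ^(1)=4; μ^(2)=5/4; μ^(3)=-3/2; μ^(4)=-7

((3, 0, 0, 0); (1, 1, 1, 1); (0, 0, 1, 1); (0, 0, 0, 2))


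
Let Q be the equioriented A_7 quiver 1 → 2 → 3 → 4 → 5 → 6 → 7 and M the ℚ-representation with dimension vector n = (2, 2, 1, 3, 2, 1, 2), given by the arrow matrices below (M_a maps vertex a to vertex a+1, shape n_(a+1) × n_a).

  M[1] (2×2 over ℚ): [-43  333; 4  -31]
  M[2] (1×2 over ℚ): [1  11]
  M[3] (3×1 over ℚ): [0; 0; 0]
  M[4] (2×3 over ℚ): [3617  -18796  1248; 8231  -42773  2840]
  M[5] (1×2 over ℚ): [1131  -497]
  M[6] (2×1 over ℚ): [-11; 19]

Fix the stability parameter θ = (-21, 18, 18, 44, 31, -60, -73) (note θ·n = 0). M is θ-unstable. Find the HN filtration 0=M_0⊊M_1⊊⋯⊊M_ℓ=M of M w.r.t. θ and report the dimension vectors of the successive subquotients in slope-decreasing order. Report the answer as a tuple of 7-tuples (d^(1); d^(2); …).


Interval decomposition of M: I[1,2], I[1,3], I[4,4], I[4,5], I[4,7], I[7,7].
HN type (ℓ=6): μ^(1)=44; μ^(2)=75/2; μ^(3)=18; μ^(4)=-29/2; μ^(5)=-21; μ^(6)=-73

((0, 0, 0, 1, 0, 0, 0); (0, 0, 0, 1, 1, 0, 0); (0, 2, 1, 0, 0, 0, 0); (0, 0, 0, 1, 1, 1, 1); (2, 0, 0, 0, 0, 0, 0); (0, 0, 0, 0, 0, 0, 1))


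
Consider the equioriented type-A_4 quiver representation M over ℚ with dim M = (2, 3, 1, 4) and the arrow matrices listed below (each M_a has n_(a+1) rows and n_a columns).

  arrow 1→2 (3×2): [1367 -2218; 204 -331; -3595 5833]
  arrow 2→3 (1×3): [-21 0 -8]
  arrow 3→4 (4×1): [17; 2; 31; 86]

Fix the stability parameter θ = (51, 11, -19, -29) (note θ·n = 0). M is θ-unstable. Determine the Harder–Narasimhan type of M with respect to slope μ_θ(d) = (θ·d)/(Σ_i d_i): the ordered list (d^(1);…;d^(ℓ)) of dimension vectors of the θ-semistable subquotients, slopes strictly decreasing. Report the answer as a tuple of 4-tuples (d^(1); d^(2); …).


Barcode: M ≅ I[1,2], I[1,4], I[2,2], I[4,4]^3. HN layers by μ_θ (4 steps, strictly decreasing):
  μ^(1)=31; μ^(2)=11; μ^(3)=7/2; μ^(4)=-29

((1, 1, 0, 0); (0, 1, 0, 0); (1, 1, 1, 1); (0, 0, 0, 3))


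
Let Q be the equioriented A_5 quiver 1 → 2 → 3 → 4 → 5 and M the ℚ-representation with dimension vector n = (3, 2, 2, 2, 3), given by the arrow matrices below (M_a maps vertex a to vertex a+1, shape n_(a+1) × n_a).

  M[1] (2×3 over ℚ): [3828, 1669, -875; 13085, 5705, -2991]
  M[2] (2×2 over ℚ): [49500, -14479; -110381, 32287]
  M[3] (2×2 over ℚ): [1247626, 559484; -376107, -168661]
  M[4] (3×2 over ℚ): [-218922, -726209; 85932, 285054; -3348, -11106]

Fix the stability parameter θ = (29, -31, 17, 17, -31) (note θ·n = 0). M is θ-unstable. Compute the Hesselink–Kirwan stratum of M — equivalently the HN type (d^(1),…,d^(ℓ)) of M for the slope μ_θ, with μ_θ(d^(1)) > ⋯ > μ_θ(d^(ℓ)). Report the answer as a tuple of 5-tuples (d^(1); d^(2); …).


Via rank(M_{q-1}∘⋯∘M_p): M ≅ I[1,1], I[1,4], I[1,5], I[5,5]^2.
μ_θ-semistable layers: μ^(1)=29; μ^(2)=17; μ^(3)=1; μ^(4)=-1; μ^(5)=-31

((1, 0, 0, 0, 0); (0, 0, 1, 1, 0); (0, 0, 1, 1, 1); (2, 2, 0, 0, 0); (0, 0, 0, 0, 2))


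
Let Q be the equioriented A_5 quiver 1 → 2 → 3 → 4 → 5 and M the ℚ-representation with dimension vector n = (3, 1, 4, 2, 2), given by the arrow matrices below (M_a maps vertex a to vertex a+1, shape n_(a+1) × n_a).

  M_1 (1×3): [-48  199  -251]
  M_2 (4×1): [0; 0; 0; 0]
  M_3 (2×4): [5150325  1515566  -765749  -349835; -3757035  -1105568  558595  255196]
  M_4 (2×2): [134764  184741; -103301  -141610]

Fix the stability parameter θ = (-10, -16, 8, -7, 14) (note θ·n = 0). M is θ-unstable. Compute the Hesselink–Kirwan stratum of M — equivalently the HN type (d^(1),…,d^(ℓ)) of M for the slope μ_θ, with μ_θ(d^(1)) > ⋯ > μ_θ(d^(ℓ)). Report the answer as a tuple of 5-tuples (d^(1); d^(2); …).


Barcode: M ≅ I[1,1]^2, I[1,2], I[3,3]^2, I[3,5]^2. HN layers by μ_θ (5 steps, strictly decreasing):
  μ^(1)=14; μ^(2)=8; μ^(3)=1/2; μ^(4)=-10; μ^(5)=-13

((0, 0, 0, 0, 2); (0, 0, 2, 0, 0); (0, 0, 2, 2, 0); (2, 0, 0, 0, 0); (1, 1, 0, 0, 0))


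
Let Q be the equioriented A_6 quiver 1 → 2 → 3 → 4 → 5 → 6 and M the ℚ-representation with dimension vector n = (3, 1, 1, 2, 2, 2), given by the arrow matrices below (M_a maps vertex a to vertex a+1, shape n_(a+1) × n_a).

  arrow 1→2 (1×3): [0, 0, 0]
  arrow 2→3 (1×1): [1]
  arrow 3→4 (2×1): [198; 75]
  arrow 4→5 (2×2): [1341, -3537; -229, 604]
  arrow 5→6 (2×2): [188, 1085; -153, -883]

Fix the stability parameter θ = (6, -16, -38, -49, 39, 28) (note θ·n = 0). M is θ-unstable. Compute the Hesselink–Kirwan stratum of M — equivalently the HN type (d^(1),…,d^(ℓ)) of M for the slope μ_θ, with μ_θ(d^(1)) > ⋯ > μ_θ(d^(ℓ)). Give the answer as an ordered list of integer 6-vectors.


Barcode: M ≅ I[1,1]^3, I[2,6], I[4,6]. HN layers by μ_θ (4 steps, strictly decreasing):
  μ^(1)=67/2; μ^(2)=6; μ^(3)=-103/3; μ^(4)=-49

((0, 0, 0, 0, 2, 2); (3, 0, 0, 0, 0, 0); (0, 1, 1, 1, 0, 0); (0, 0, 0, 1, 0, 0))


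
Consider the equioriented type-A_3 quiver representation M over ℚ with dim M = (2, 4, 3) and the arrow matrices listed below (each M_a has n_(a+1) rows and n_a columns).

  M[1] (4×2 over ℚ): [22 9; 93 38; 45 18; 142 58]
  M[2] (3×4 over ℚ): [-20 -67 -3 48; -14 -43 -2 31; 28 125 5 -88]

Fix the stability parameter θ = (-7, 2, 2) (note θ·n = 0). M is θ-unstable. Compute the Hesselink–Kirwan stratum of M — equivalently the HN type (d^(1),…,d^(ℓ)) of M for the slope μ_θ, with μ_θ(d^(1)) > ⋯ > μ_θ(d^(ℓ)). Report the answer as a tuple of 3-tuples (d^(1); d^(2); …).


Interval decomposition of M: I[1,2], I[1,3], I[2,2], I[2,3], I[3,3].
HN type (ℓ=2): μ^(1)=2; μ^(2)=-7

((0, 4, 3); (2, 0, 0))


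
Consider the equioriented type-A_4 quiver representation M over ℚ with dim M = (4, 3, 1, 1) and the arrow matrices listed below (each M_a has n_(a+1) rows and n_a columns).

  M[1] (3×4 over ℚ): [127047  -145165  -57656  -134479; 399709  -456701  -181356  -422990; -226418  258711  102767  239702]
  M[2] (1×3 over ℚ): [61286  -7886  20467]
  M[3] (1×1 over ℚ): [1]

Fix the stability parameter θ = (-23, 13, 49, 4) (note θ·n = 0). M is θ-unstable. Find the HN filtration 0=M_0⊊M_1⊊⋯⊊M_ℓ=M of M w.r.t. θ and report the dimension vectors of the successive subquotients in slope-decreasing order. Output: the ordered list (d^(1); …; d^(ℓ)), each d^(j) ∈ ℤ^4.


Via rank(M_{q-1}∘⋯∘M_p): M ≅ I[1,1], I[1,2]^2, I[1,4].
μ_θ-semistable layers: μ^(1)=53/2; μ^(2)=13; μ^(3)=-23

((0, 0, 1, 1); (0, 3, 0, 0); (4, 0, 0, 0))


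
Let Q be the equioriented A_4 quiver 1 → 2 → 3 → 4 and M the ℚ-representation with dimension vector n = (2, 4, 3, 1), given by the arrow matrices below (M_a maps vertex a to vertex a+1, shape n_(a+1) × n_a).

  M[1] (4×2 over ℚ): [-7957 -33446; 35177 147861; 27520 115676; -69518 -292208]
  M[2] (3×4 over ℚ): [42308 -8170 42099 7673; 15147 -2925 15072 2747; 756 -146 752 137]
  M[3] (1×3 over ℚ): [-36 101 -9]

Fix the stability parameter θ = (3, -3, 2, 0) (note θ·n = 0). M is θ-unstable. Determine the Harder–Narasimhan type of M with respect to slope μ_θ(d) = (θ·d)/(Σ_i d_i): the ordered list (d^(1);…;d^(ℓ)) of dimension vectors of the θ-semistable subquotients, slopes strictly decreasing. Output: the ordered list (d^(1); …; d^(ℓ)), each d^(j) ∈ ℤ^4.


Barcode: M ≅ I[1,2], I[1,4], I[2,3]^2. HN layers by μ_θ (4 steps, strictly decreasing):
  μ^(1)=2; μ^(2)=1; μ^(3)=0; μ^(4)=-3

((0, 0, 2, 0); (0, 0, 1, 1); (2, 2, 0, 0); (0, 2, 0, 0))


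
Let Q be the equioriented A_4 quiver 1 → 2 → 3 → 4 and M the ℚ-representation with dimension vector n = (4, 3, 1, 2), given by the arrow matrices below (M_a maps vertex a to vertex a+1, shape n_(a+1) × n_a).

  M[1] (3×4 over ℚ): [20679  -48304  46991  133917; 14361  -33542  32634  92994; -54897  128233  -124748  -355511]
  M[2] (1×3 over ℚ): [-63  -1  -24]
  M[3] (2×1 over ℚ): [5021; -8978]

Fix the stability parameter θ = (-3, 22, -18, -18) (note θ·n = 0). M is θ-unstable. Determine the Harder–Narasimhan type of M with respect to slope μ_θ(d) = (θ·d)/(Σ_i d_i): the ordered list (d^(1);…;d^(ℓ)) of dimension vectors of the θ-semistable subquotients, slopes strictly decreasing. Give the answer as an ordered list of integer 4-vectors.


Interval decomposition of M: I[1,1], I[1,2]^2, I[1,4], I[4,4].
HN type (ℓ=4): μ^(1)=22; μ^(2)=-3; μ^(3)=-17/4; μ^(4)=-18

((0, 2, 0, 0); (3, 0, 0, 0); (1, 1, 1, 1); (0, 0, 0, 1))


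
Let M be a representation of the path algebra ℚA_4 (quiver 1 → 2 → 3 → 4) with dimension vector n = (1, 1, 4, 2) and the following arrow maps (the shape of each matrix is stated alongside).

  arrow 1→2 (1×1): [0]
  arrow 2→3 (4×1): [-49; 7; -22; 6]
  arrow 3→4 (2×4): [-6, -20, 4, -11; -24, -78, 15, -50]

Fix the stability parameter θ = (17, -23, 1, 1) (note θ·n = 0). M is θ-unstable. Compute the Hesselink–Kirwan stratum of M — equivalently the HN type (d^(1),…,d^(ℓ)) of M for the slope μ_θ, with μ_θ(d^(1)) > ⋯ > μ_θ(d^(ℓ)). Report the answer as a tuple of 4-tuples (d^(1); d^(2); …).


Barcode: M ≅ I[1,1], I[2,3], I[3,3], I[3,4]^2. HN layers by μ_θ (3 steps, strictly decreasing):
  μ^(1)=17; μ^(2)=1; μ^(3)=-23

((1, 0, 0, 0); (0, 0, 4, 2); (0, 1, 0, 0))


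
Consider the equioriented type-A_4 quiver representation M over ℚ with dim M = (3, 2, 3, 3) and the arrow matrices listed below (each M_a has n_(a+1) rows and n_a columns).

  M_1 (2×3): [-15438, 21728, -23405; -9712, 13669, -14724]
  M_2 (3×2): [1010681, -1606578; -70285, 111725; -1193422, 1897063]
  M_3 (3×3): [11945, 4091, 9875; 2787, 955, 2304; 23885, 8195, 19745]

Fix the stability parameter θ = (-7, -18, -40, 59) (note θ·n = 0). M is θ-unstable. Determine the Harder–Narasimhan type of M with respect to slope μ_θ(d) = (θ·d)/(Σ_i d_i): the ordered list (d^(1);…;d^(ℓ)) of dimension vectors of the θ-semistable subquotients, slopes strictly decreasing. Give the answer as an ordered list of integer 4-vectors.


Interval decomposition of M: I[1,1], I[1,3], I[1,4], I[3,4], I[4,4].
HN type (ℓ=4): μ^(1)=59; μ^(2)=-7; μ^(3)=-65/3; μ^(4)=-40

((0, 0, 0, 3); (1, 0, 0, 0); (2, 2, 2, 0); (0, 0, 1, 0))


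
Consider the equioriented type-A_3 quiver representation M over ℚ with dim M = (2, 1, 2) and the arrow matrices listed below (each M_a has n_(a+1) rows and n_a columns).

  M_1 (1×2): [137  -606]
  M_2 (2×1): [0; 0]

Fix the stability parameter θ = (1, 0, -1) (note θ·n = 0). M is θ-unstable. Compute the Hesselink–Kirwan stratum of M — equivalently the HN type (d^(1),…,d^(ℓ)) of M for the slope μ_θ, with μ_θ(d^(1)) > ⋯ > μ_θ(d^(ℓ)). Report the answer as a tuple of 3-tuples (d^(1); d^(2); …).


Barcode: M ≅ I[1,1], I[1,2], I[3,3]^2. HN layers by μ_θ (3 steps, strictly decreasing):
  μ^(1)=1; μ^(2)=1/2; μ^(3)=-1

((1, 0, 0); (1, 1, 0); (0, 0, 2))


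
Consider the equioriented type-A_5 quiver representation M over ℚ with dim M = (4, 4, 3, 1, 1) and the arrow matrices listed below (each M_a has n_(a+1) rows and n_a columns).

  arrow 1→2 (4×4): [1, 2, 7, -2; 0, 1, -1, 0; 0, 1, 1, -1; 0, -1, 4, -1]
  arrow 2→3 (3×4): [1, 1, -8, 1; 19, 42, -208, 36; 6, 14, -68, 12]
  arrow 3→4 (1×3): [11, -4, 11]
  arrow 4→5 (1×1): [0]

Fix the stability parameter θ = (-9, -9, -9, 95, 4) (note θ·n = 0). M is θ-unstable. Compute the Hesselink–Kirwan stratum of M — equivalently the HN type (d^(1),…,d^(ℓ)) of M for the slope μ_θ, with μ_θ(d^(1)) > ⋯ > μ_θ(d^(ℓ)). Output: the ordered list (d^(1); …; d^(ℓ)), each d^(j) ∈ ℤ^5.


Interval decomposition of M: I[1,2], I[1,3]^2, I[1,4], I[5,5].
HN type (ℓ=3): μ^(1)=95; μ^(2)=4; μ^(3)=-9

((0, 0, 0, 1, 0); (0, 0, 0, 0, 1); (4, 4, 3, 0, 0))


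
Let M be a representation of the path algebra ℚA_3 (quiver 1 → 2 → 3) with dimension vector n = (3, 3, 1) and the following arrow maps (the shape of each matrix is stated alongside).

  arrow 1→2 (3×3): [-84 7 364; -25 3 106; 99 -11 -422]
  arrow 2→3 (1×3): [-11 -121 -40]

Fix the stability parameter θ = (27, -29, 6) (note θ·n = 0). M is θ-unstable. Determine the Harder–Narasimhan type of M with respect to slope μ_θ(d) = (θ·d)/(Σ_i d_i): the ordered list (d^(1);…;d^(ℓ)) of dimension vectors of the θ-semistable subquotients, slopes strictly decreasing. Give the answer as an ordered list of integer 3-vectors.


Interval decomposition of M: I[1,1], I[1,2], I[1,3], I[2,2].
HN type (ℓ=4): μ^(1)=27; μ^(2)=6; μ^(3)=-1; μ^(4)=-29

((1, 0, 0); (0, 0, 1); (2, 2, 0); (0, 1, 0))


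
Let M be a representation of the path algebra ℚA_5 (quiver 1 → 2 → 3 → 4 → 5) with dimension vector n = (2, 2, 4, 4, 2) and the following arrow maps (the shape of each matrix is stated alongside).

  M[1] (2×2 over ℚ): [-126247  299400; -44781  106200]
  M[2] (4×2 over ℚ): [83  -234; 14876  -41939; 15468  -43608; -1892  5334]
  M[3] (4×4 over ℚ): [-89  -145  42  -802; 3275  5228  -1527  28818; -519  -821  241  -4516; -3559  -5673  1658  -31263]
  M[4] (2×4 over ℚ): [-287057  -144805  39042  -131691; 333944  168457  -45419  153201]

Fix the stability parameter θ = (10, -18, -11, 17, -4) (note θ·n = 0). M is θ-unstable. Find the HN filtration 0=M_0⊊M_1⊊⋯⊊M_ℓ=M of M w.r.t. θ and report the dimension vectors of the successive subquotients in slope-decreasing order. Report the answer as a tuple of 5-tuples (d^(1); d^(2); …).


Interval decomposition of M: I[1,1], I[1,5], I[2,4], I[3,4], I[3,5].
HN type (ℓ=6): μ^(1)=17; μ^(2)=10; μ^(3)=13/2; μ^(4)=-19/3; μ^(5)=-11; μ^(6)=-18

((0, 0, 0, 2, 0); (1, 0, 0, 0, 0); (0, 0, 0, 2, 2); (1, 1, 1, 0, 0); (0, 0, 3, 0, 0); (0, 1, 0, 0, 0))


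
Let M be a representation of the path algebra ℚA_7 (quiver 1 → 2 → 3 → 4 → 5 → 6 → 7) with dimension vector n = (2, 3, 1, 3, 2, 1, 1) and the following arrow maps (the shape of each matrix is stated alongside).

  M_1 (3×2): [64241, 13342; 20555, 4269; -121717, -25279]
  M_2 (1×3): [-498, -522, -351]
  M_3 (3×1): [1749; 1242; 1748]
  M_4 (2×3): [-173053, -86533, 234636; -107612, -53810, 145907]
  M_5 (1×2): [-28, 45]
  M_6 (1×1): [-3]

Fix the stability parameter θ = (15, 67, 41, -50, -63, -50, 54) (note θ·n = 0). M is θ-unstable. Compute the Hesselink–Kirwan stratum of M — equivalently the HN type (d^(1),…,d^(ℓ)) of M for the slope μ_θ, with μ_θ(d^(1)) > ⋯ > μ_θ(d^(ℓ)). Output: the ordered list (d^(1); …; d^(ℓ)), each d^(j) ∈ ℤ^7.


Via rank(M_{q-1}∘⋯∘M_p): M ≅ I[1,2], I[1,5], I[2,2], I[4,4], I[4,7].
μ_θ-semistable layers: μ^(1)=67; μ^(2)=54; μ^(3)=15; μ^(4)=2; μ^(5)=-50; μ^(6)=-113/2

((0, 2, 0, 0, 0, 0, 0); (0, 0, 0, 0, 0, 0, 1); (1, 0, 0, 0, 0, 0, 0); (1, 1, 1, 1, 1, 0, 0); (0, 0, 0, 1, 0, 1, 0); (0, 0, 0, 1, 1, 0, 0))


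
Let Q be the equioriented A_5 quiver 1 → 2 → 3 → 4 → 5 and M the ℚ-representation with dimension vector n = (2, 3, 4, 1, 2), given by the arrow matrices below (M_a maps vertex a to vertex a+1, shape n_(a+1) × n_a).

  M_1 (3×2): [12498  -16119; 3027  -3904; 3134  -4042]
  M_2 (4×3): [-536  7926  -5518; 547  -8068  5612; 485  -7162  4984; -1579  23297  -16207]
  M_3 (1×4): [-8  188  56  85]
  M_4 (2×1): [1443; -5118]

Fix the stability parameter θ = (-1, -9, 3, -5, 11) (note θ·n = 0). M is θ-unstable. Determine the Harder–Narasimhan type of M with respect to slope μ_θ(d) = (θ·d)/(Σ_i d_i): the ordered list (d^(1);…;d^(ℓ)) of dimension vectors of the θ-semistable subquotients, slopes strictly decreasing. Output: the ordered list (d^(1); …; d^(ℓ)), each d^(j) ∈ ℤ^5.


Via rank(M_{q-1}∘⋯∘M_p): M ≅ I[1,3], I[1,5], I[2,3], I[3,3], I[5,5].
μ_θ-semistable layers: μ^(1)=11; μ^(2)=3; μ^(3)=-1; μ^(4)=-5; μ^(5)=-9

((0, 0, 0, 0, 2); (0, 0, 3, 0, 0); (0, 0, 1, 1, 0); (2, 2, 0, 0, 0); (0, 1, 0, 0, 0))


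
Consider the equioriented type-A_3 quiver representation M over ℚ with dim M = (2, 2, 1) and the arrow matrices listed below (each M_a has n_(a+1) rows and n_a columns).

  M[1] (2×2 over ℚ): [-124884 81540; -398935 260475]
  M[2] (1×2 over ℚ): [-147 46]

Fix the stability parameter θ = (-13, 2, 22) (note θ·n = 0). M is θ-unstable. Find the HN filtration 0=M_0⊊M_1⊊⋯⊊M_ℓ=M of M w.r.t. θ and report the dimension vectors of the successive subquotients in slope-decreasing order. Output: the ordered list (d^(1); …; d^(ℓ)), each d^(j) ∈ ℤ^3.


Interval decomposition of M: I[1,1], I[1,3], I[2,2].
HN type (ℓ=3): μ^(1)=22; μ^(2)=2; μ^(3)=-13

((0, 0, 1); (0, 2, 0); (2, 0, 0))


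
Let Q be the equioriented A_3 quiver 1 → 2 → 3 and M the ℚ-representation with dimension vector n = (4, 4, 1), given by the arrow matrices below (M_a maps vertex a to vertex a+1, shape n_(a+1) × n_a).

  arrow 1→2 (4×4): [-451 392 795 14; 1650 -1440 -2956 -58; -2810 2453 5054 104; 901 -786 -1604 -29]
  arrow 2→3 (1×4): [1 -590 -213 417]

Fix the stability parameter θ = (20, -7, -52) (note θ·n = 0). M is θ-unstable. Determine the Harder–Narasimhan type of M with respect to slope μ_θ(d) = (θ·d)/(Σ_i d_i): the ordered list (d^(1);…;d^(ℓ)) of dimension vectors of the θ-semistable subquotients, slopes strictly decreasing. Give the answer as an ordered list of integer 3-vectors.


Barcode: M ≅ I[1,2]^3, I[1,3]. HN layers by μ_θ (2 steps, strictly decreasing):
  μ^(1)=13/2; μ^(2)=-13

((3, 3, 0); (1, 1, 1))


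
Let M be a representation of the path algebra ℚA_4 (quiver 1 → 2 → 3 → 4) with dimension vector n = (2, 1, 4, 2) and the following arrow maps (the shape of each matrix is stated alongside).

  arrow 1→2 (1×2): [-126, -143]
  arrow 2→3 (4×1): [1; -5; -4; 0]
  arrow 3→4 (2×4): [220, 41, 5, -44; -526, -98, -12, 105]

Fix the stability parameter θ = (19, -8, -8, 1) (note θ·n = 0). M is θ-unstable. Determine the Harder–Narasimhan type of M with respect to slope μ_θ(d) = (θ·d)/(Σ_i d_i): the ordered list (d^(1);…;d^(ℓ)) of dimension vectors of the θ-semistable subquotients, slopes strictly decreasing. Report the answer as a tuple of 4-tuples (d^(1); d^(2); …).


Barcode: M ≅ I[1,1], I[1,4], I[3,3]^2, I[3,4]. HN layers by μ_θ (3 steps, strictly decreasing):
  μ^(1)=19; μ^(2)=1; μ^(3)=-8

((1, 0, 0, 0); (1, 1, 1, 2); (0, 0, 3, 0))


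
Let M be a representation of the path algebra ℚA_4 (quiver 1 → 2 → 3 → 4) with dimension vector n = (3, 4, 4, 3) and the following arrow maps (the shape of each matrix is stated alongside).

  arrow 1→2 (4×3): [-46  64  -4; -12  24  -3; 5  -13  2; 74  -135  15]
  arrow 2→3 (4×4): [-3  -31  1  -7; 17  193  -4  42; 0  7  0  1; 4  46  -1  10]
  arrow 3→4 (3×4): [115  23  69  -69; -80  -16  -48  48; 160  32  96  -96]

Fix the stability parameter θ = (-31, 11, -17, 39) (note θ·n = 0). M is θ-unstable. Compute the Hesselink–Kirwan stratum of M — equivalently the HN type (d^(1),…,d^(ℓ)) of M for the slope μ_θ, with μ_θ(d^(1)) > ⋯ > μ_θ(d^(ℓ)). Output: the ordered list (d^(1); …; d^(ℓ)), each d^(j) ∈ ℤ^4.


Interval decomposition of M: I[1,3]^2, I[1,4], I[2,3], I[4,4]^2.
HN type (ℓ=3): μ^(1)=39; μ^(2)=-3; μ^(3)=-31

((0, 0, 0, 3); (0, 4, 4, 0); (3, 0, 0, 0))


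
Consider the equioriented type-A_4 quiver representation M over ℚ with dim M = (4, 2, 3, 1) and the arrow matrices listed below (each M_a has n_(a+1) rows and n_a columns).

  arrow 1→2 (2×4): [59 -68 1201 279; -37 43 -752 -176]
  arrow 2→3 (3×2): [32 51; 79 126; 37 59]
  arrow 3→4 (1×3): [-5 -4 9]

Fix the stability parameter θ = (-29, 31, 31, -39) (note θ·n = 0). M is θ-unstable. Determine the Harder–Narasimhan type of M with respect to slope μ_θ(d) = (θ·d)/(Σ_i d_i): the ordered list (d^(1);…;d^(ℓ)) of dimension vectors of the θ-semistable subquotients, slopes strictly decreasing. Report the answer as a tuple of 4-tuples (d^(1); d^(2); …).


Via rank(M_{q-1}∘⋯∘M_p): M ≅ I[1,1]^2, I[1,3], I[1,4], I[3,3].
μ_θ-semistable layers: μ^(1)=31; μ^(2)=23/3; μ^(3)=-29

((0, 1, 2, 0); (0, 1, 1, 1); (4, 0, 0, 0))


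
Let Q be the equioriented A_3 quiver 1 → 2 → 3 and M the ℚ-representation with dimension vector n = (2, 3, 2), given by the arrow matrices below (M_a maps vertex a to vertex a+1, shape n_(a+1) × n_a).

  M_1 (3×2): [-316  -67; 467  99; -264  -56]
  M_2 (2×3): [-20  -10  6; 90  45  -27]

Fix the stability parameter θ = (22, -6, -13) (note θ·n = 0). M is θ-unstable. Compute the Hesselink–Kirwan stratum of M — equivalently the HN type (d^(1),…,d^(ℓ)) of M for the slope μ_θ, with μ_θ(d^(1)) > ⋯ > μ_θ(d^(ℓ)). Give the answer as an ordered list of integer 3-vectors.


Barcode: M ≅ I[1,2], I[1,3], I[2,2], I[3,3]. HN layers by μ_θ (4 steps, strictly decreasing):
  μ^(1)=8; μ^(2)=1; μ^(3)=-6; μ^(4)=-13

((1, 1, 0); (1, 1, 1); (0, 1, 0); (0, 0, 1))


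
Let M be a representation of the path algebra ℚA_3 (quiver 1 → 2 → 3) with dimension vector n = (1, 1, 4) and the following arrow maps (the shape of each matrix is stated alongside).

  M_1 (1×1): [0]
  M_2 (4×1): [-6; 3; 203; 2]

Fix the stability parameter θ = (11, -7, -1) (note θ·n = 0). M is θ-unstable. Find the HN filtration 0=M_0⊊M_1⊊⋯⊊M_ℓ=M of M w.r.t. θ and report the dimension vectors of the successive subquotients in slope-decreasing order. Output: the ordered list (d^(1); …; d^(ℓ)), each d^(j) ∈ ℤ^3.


Interval decomposition of M: I[1,1], I[2,3], I[3,3]^3.
HN type (ℓ=3): μ^(1)=11; μ^(2)=-1; μ^(3)=-7

((1, 0, 0); (0, 0, 4); (0, 1, 0))


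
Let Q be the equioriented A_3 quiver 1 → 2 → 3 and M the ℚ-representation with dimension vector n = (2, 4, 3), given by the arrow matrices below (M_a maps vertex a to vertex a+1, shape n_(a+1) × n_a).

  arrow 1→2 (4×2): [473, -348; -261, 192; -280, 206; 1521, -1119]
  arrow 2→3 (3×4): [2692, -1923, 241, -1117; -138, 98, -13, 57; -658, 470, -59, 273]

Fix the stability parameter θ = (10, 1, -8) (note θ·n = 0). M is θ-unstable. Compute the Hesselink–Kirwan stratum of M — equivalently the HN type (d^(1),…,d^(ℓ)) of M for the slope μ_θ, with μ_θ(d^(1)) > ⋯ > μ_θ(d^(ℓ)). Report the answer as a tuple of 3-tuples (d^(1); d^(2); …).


Interval decomposition of M: I[1,3]^2, I[2,2], I[2,3].
HN type (ℓ=2): μ^(1)=1; μ^(2)=-7/2

((2, 3, 2); (0, 1, 1))


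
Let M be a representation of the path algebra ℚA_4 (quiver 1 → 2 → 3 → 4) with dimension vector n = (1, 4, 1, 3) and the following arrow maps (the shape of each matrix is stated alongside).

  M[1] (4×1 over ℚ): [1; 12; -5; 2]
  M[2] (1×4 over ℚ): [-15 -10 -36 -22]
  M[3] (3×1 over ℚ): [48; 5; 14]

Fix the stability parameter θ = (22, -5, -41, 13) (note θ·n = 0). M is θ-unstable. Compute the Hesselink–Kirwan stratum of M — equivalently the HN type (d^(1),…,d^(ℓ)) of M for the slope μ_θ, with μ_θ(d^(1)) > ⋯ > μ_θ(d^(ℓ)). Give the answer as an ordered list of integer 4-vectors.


Interval decomposition of M: I[1,4], I[2,2]^3, I[4,4]^2.
HN type (ℓ=3): μ^(1)=13; μ^(2)=-5; μ^(3)=-8

((0, 0, 0, 3); (0, 3, 0, 0); (1, 1, 1, 0))


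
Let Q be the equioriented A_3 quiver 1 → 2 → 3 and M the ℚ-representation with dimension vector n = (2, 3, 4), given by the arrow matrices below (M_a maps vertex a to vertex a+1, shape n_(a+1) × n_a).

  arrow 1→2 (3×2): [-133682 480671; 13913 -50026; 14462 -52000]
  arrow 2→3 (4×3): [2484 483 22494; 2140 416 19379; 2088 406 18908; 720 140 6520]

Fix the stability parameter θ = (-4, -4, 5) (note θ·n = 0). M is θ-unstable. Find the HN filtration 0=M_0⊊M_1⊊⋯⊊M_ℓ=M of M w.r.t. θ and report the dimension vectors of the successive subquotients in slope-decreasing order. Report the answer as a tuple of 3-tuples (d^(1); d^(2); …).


Via rank(M_{q-1}∘⋯∘M_p): M ≅ I[1,2], I[1,3], I[2,3], I[3,3]^2.
μ_θ-semistable layers: μ^(1)=5; μ^(2)=-4

((0, 0, 4); (2, 3, 0))


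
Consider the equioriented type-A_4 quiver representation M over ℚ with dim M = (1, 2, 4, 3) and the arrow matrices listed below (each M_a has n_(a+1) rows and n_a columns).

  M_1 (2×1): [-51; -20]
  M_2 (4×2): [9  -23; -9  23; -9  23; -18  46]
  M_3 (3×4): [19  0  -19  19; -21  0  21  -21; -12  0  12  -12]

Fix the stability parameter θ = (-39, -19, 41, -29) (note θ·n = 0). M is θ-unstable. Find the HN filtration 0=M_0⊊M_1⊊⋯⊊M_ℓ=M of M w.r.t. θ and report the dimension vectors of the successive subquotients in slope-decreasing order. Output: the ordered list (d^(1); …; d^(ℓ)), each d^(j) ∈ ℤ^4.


Barcode: M ≅ I[1,3], I[2,2], I[3,3]^2, I[3,4], I[4,4]^2. HN layers by μ_θ (5 steps, strictly decreasing):
  μ^(1)=41; μ^(2)=6; μ^(3)=-19; μ^(4)=-29; μ^(5)=-39

((0, 0, 3, 0); (0, 0, 1, 1); (0, 2, 0, 0); (0, 0, 0, 2); (1, 0, 0, 0))


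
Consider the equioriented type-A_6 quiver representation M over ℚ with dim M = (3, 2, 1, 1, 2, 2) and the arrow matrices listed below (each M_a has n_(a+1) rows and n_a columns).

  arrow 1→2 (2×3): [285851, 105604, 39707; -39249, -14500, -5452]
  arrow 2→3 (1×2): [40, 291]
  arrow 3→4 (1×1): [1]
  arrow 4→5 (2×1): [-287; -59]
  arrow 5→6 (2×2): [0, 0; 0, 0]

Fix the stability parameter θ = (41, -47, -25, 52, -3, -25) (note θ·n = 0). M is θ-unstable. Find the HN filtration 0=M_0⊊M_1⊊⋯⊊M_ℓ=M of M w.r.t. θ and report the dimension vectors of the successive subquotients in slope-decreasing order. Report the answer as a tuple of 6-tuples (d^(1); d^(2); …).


Interval decomposition of M: I[1,1], I[1,2], I[1,5], I[5,5], I[6,6]^2.
HN type (ℓ=5): μ^(1)=41; μ^(2)=49/2; μ^(3)=-3; μ^(4)=-31/3; μ^(5)=-25

((1, 0, 0, 0, 0, 0); (0, 0, 0, 1, 1, 0); (1, 1, 0, 0, 1, 0); (1, 1, 1, 0, 0, 0); (0, 0, 0, 0, 0, 2))


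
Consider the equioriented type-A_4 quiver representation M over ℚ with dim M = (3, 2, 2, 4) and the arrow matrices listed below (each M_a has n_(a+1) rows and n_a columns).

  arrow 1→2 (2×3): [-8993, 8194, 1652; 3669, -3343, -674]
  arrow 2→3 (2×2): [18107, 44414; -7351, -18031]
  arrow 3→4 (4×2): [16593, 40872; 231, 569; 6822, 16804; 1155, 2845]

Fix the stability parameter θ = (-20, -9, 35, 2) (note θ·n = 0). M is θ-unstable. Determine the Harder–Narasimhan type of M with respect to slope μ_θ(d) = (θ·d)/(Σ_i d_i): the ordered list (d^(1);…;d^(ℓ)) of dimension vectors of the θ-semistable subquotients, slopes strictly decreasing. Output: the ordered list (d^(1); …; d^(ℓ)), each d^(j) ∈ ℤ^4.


Interval decomposition of M: I[1,1], I[1,4]^2, I[4,4]^2.
HN type (ℓ=4): μ^(1)=37/2; μ^(2)=2; μ^(3)=-9; μ^(4)=-20

((0, 0, 2, 2); (0, 0, 0, 2); (0, 2, 0, 0); (3, 0, 0, 0))


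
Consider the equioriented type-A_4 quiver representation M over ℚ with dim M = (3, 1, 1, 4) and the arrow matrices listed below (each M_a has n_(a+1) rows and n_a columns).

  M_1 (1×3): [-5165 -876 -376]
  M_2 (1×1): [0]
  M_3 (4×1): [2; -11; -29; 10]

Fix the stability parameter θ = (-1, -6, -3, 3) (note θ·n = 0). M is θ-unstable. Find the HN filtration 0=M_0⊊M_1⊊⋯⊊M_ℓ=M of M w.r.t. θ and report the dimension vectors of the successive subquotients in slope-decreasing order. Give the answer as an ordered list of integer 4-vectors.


Via rank(M_{q-1}∘⋯∘M_p): M ≅ I[1,1]^2, I[1,2], I[3,4], I[4,4]^3.
μ_θ-semistable layers: μ^(1)=3; μ^(2)=-1; μ^(3)=-3; μ^(4)=-7/2

((0, 0, 0, 4); (2, 0, 0, 0); (0, 0, 1, 0); (1, 1, 0, 0))


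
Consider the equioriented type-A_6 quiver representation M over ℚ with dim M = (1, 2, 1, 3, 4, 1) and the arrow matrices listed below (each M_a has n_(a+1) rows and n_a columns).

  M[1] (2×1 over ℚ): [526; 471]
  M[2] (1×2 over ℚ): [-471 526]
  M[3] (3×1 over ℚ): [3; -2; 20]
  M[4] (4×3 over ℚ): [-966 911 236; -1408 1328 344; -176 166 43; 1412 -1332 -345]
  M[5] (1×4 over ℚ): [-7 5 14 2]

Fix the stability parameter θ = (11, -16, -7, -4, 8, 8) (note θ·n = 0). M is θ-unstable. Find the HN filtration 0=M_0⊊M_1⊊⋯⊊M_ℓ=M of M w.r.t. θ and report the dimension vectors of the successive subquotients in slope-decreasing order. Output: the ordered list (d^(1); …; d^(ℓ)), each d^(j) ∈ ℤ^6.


Interval decomposition of M: I[1,2], I[2,4], I[4,5], I[4,6], I[5,5]^2.
HN type (ℓ=5): μ^(1)=8; μ^(2)=-5/2; μ^(3)=-4; μ^(4)=-7; μ^(5)=-16

((0, 0, 0, 0, 4, 1); (1, 1, 0, 0, 0, 0); (0, 0, 0, 3, 0, 0); (0, 0, 1, 0, 0, 0); (0, 1, 0, 0, 0, 0))


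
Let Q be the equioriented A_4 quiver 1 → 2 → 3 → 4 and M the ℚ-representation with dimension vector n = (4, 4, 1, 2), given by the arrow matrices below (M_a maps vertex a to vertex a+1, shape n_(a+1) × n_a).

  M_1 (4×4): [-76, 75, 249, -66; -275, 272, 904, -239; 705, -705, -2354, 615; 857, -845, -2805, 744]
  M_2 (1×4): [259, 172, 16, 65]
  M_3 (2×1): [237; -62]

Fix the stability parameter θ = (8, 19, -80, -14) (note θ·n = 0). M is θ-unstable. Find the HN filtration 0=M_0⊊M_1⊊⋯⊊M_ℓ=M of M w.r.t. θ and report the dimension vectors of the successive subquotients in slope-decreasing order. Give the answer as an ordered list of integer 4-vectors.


Interval decomposition of M: I[1,2]^3, I[1,4], I[4,4].
HN type (ℓ=4): μ^(1)=19; μ^(2)=8; μ^(3)=-14; μ^(4)=-53/3

((0, 3, 0, 0); (3, 0, 0, 0); (0, 0, 0, 2); (1, 1, 1, 0))


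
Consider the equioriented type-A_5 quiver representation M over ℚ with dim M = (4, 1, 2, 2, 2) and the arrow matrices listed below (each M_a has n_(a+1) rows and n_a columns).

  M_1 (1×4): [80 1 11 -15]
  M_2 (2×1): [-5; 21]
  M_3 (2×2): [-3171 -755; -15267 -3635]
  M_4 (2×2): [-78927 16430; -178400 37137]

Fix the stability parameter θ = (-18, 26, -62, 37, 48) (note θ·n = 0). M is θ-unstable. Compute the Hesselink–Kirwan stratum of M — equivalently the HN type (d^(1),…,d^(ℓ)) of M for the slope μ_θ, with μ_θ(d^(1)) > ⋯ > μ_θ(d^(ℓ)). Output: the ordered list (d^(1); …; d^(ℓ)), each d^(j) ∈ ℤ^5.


Barcode: M ≅ I[1,1]^3, I[1,3], I[3,5], I[4,5]. HN layers by μ_θ (4 steps, strictly decreasing):
  μ^(1)=48; μ^(2)=37; μ^(3)=-18; μ^(4)=-62

((0, 0, 0, 0, 2); (0, 0, 0, 2, 0); (4, 1, 1, 0, 0); (0, 0, 1, 0, 0))


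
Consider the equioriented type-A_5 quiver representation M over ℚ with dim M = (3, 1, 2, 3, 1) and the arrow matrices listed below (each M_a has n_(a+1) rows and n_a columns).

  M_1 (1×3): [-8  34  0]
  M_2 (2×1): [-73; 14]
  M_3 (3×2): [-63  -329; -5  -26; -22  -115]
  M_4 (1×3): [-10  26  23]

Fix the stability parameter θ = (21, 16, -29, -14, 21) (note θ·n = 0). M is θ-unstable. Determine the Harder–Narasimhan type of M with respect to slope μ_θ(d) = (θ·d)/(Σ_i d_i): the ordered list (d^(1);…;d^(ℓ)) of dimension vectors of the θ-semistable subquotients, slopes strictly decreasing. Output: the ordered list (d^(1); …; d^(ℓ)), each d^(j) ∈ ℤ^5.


Barcode: M ≅ I[1,1]^2, I[1,5], I[3,4], I[4,4]. HN layers by μ_θ (4 steps, strictly decreasing):
  μ^(1)=21; μ^(2)=-3/2; μ^(3)=-14; μ^(4)=-29

((2, 0, 0, 0, 1); (1, 1, 1, 1, 0); (0, 0, 0, 2, 0); (0, 0, 1, 0, 0))


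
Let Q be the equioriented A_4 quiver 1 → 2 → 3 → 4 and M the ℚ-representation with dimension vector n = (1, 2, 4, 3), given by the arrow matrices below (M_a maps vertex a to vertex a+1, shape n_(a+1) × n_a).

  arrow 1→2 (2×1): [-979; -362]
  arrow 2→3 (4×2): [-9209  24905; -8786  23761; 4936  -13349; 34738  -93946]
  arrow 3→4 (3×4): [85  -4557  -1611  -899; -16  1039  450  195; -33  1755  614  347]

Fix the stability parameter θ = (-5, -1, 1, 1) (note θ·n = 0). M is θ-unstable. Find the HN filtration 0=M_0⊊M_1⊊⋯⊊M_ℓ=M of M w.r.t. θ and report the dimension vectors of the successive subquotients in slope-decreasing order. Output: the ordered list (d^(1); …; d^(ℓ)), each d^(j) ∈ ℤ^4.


Via rank(M_{q-1}∘⋯∘M_p): M ≅ I[1,4], I[2,4], I[3,3], I[3,4].
μ_θ-semistable layers: μ^(1)=1; μ^(2)=-1; μ^(3)=-5

((0, 0, 4, 3); (0, 2, 0, 0); (1, 0, 0, 0))


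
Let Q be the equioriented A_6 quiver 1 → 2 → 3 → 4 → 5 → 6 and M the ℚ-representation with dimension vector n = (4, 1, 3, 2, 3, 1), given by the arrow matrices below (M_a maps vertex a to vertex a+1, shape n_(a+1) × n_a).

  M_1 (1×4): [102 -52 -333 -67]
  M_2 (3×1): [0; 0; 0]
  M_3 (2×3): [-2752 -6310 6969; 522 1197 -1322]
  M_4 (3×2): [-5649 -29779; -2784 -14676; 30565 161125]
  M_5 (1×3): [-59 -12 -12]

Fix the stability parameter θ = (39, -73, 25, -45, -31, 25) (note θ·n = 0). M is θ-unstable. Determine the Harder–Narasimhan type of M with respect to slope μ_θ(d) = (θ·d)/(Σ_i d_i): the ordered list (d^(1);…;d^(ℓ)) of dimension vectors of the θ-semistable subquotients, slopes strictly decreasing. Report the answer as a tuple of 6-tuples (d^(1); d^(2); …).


Barcode: M ≅ I[1,1]^3, I[1,2], I[3,3], I[3,5], I[3,6], I[5,5]. HN layers by μ_θ (4 steps, strictly decreasing):
  μ^(1)=39; μ^(2)=25; μ^(3)=-17; μ^(4)=-31

((3, 0, 0, 0, 0, 0); (0, 0, 1, 0, 0, 1); (1, 1, 2, 2, 2, 0); (0, 0, 0, 0, 1, 0))
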